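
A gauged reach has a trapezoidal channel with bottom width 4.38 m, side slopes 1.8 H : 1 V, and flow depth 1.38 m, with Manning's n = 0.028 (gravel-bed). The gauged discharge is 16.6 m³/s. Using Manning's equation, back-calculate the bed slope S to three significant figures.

0.00261

A = (b + z·y)·y = (4.38 + 1.8×1.38)×1.38 = 9.472 m²
P = b + 2y√(1+z²) = 4.38 + 2×1.38×√(1+1.8²) = 10.06 m
R = A/P = 9.472/10.06 = 0.9413 m
S = (Q·n / (1·A·R^(2/3)))² = (16.6×0.028 / (1×9.472×0.9605))² = 0.002610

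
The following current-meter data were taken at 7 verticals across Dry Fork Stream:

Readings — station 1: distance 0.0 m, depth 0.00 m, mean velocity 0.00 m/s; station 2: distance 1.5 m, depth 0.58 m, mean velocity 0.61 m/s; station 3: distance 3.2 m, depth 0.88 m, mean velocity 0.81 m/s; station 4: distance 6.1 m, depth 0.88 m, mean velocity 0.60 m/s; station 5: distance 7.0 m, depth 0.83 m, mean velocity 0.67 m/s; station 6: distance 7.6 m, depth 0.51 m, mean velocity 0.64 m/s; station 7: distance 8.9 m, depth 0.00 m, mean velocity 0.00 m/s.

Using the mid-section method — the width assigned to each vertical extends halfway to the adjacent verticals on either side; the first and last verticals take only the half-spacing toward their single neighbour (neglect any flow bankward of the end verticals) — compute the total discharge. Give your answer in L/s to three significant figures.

w_2 = (3.2 − 0.0)/2 = 1.6 m; q_2 = 0.61 × 0.58 × 1.6 = 0.5661 m³/s
w_3 = (6.1 − 1.5)/2 = 2.3 m; q_3 = 0.81 × 0.88 × 2.3 = 1.639 m³/s
w_4 = (7.0 − 3.2)/2 = 1.9 m; q_4 = 0.60 × 0.88 × 1.9 = 1.003 m³/s
w_5 = (7.6 − 6.1)/2 = 0.75 m; q_5 = 0.67 × 0.83 × 0.75 = 0.4171 m³/s
w_6 = (8.9 − 7.0)/2 = 0.95 m; q_6 = 0.64 × 0.51 × 0.95 = 0.3101 m³/s
Stations 1, 7 contribute zero (depth or velocity is 0).
Q = Σ qᵢ = 3.936 m³/s
= 3.936 × 1000 = 3936 L/s

3940 L/s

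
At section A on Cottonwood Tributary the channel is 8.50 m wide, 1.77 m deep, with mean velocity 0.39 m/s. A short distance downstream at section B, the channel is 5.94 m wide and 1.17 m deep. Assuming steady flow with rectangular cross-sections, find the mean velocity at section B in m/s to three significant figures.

0.844 m/s

Q = A₁V₁ = (8.50×1.77) × 0.39 = 5.868 m³/s
A₂ = 5.94 × 1.17 = 6.950 m²
V₂ = Q/A₂ = 5.868/6.950 = 0.8443 m/s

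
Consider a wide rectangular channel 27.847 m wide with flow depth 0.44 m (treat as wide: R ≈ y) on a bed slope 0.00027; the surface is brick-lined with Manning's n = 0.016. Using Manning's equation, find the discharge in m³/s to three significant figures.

7.28 m³/s

A = b·y = 27.847 × 0.44 = 12.25 m²
Wide channel: R ≈ y = 0.44 m
Q = (1/n)·A·R^(2/3)·S^(1/2) = (1/0.016) × 12.25 × 0.4400^(2/3) × 0.00027^(1/2) = 7.279 m³/s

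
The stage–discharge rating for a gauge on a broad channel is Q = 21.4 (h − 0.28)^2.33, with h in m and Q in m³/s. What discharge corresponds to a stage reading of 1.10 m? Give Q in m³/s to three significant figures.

Q = 21.4 × (1.10 − 0.28)^2.33 = 21.4 × 0.82^2.33 = 13.48 m³/s

13.5 m³/s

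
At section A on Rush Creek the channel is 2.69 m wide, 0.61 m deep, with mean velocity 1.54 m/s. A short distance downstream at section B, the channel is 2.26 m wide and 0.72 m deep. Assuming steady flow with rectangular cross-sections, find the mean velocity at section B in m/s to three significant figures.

1.55 m/s

Q = A₁V₁ = (2.69×0.61) × 1.54 = 2.527 m³/s
A₂ = 2.26 × 0.72 = 1.627 m²
V₂ = Q/A₂ = 2.527/1.627 = 1.553 m/s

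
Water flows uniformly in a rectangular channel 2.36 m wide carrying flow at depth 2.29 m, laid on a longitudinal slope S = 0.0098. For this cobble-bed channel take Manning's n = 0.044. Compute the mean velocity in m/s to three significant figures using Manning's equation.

A = b·y = 2.36 × 2.29 = 5.404 m²
P = b + 2y = 2.36 + 2×2.29 = 6.940 m
R = A/P = 5.404/6.940 = 0.7787 m
Q = (1/n)·A·R^(2/3)·S^(1/2) = (1/0.044) × 5.404 × 0.7787^(2/3) × 0.0098^(1/2) = 10.29 m³/s
V = Q/A = 10.29/5.404 = 1.904 m/s

1.90 m/s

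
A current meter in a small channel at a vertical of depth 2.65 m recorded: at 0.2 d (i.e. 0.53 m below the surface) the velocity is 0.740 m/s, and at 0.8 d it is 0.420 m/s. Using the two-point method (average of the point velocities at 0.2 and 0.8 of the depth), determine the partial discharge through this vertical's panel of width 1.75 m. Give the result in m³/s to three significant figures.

2.69 m³/s

v̄ = (0.740 + 0.420) / 2 = 0.5800 m/s
q = v̄ × d × w = 0.5800 × 2.65 × 1.75 = 2.690 m³/s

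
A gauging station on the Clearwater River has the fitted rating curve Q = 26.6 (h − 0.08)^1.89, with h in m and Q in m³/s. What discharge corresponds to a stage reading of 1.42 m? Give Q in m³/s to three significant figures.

46.2 m³/s

Q = 26.6 × (1.42 − 0.08)^1.89 = 26.6 × 1.34^1.89 = 46.25 m³/s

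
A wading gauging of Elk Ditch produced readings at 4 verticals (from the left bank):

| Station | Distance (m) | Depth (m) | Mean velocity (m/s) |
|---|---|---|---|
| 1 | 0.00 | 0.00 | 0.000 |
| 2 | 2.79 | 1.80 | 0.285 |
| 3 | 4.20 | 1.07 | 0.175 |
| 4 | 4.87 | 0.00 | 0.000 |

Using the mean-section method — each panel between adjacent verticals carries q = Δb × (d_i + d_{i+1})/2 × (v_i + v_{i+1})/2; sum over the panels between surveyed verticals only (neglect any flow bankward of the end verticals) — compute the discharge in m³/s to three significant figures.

0.855 m³/s

Panel 1-2: Δb = 2.79 m, d̄ = (0.00+1.80)/2 = 0.9, v̄ = (0.000+0.285)/2 = 0.1425 → q = 2.79×0.9×0.1425 = 0.3578 m³/s
Panel 2-3: Δb = 1.41 m, d̄ = (1.80+1.07)/2 = 1.435, v̄ = (0.285+0.175)/2 = 0.23 → q = 1.41×1.435×0.23 = 0.4654 m³/s
Panel 3-4: Δb = 0.67 m, d̄ = (1.07+0.00)/2 = 0.535, v̄ = (0.175+0.000)/2 = 0.0875 → q = 0.67×0.535×0.0875 = 0.03136 m³/s
Q = Σ q = 0.8546 m³/s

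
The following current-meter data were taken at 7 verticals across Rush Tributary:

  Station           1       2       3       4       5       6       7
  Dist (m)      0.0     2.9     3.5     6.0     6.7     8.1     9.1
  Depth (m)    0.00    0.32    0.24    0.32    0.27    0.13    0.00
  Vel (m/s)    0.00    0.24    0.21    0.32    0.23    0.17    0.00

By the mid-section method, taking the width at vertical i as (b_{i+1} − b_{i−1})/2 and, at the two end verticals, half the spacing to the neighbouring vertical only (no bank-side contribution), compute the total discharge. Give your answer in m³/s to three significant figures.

w_2 = (3.5 − 0.0)/2 = 1.75 m; q_2 = 0.24 × 0.32 × 1.75 = 0.1344 m³/s
w_3 = (6.0 − 2.9)/2 = 1.55 m; q_3 = 0.21 × 0.24 × 1.55 = 0.07812 m³/s
w_4 = (6.7 − 3.5)/2 = 1.6 m; q_4 = 0.32 × 0.32 × 1.6 = 0.1638 m³/s
w_5 = (8.1 − 6.0)/2 = 1.05 m; q_5 = 0.23 × 0.27 × 1.05 = 0.06521 m³/s
w_6 = (9.1 − 6.7)/2 = 1.2 m; q_6 = 0.17 × 0.13 × 1.2 = 0.02652 m³/s
Stations 1, 7 contribute zero (depth or velocity is 0).
Q = Σ qᵢ = 0.4681 m³/s

0.468 m³/s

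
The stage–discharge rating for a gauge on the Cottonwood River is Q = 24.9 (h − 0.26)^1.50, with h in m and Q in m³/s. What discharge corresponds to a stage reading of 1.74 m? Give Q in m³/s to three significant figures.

44.8 m³/s

Q = 24.9 × (1.74 − 0.26)^1.50 = 24.9 × 1.48^1.50 = 44.83 m³/s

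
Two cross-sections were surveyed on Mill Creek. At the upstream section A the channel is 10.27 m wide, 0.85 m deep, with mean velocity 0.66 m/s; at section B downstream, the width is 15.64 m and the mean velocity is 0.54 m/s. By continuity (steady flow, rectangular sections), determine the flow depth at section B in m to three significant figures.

Q = A₁V₁ = (10.27×0.85) × 0.66 = 5.761 m³/s
d₂ = Q/(b₂ V₂) = 5.761/(15.64×0.54) = 0.6822 m

0.682 m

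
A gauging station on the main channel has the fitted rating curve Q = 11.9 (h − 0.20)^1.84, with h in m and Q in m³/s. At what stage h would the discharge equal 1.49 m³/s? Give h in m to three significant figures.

0.523 m

h − h₀ = (Q/C)^(1/b) = (1.49/11.9)^(1/1.84) = 0.3233 m
h = 0.20 + 0.3233 = 0.5233 m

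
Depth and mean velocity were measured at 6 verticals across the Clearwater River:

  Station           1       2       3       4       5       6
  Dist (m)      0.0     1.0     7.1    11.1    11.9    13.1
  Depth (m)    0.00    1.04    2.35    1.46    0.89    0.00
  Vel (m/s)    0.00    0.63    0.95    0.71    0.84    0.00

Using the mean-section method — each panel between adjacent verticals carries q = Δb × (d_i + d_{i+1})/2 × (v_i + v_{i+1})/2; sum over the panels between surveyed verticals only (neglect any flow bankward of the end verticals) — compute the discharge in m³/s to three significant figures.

Panel 1-2: Δb = 1 m, d̄ = (0.00+1.04)/2 = 0.52, v̄ = (0.00+0.63)/2 = 0.315 → q = 1×0.52×0.315 = 0.1638 m³/s
Panel 2-3: Δb = 6.1 m, d̄ = (1.04+2.35)/2 = 1.695, v̄ = (0.63+0.95)/2 = 0.79 → q = 6.1×1.695×0.79 = 8.168 m³/s
Panel 3-4: Δb = 4 m, d̄ = (2.35+1.46)/2 = 1.905, v̄ = (0.95+0.71)/2 = 0.83 → q = 4×1.905×0.83 = 6.325 m³/s
Panel 4-5: Δb = 0.8 m, d̄ = (1.46+0.89)/2 = 1.175, v̄ = (0.71+0.84)/2 = 0.775 → q = 0.8×1.175×0.775 = 0.7285 m³/s
Panel 5-6: Δb = 1.2 m, d̄ = (0.89+0.00)/2 = 0.445, v̄ = (0.84+0.00)/2 = 0.42 → q = 1.2×0.445×0.42 = 0.2243 m³/s
Q = Σ q = 15.61 m³/s

15.6 m³/s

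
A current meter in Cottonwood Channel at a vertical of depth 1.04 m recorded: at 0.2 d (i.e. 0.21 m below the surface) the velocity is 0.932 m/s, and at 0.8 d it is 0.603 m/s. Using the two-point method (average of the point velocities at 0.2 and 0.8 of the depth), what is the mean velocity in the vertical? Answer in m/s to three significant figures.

v̄ = (0.932 + 0.603) / 2 = 0.7675 m/s

0.768 m/s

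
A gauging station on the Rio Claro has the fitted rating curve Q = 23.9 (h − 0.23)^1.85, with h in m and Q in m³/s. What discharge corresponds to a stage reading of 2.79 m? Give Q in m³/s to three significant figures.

136 m³/s

Q = 23.9 × (2.79 − 0.23)^1.85 = 23.9 × 2.56^1.85 = 136.0 m³/s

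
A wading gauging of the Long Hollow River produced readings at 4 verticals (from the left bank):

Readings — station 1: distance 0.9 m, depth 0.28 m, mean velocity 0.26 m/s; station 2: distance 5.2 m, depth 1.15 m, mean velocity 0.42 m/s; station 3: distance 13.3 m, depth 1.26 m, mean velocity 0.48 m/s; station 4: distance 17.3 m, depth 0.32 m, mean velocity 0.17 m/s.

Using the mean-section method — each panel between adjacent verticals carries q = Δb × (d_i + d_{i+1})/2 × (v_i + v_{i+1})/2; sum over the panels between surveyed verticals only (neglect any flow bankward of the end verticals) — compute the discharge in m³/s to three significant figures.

Panel 1-2: Δb = 4.3 m, d̄ = (0.28+1.15)/2 = 0.715, v̄ = (0.26+0.42)/2 = 0.34 → q = 4.3×0.715×0.34 = 1.045 m³/s
Panel 2-3: Δb = 8.1 m, d̄ = (1.15+1.26)/2 = 1.205, v̄ = (0.42+0.48)/2 = 0.45 → q = 8.1×1.205×0.45 = 4.392 m³/s
Panel 3-4: Δb = 4 m, d̄ = (1.26+0.32)/2 = 0.79, v̄ = (0.48+0.17)/2 = 0.325 → q = 4×0.79×0.325 = 1.027 m³/s
Q = Σ q = 6.465 m³/s

6.46 m³/s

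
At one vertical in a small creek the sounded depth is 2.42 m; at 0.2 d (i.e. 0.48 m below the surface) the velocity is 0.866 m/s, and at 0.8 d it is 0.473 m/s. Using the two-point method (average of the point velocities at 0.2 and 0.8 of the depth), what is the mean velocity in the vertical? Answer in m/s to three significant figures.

v̄ = (0.866 + 0.473) / 2 = 0.6695 m/s

0.670 m/s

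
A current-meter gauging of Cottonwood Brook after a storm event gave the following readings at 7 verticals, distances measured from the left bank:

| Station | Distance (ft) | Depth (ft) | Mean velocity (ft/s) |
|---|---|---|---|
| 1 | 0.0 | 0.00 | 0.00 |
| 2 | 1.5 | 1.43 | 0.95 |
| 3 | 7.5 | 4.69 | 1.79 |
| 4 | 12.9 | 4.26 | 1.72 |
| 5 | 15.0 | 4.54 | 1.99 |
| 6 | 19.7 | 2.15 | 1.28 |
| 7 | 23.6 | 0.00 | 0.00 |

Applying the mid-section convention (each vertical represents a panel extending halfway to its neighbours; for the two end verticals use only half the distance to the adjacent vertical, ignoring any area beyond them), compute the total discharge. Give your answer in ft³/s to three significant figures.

123 ft³/s

w_2 = (7.5 − 0.0)/2 = 3.75 ft; q_2 = 0.95 × 1.43 × 3.75 = 5.094 ft³/s
w_3 = (12.9 − 1.5)/2 = 5.7 ft; q_3 = 1.79 × 4.69 × 5.7 = 47.85 ft³/s
w_4 = (15.0 − 7.5)/2 = 3.75 ft; q_4 = 1.72 × 4.26 × 3.75 = 27.48 ft³/s
w_5 = (19.7 − 12.9)/2 = 3.4 ft; q_5 = 1.99 × 4.54 × 3.4 = 30.72 ft³/s
w_6 = (23.6 − 15.0)/2 = 4.3 ft; q_6 = 1.28 × 2.15 × 4.3 = 11.83 ft³/s
Stations 1, 7 contribute zero (depth or velocity is 0).
Q = Σ qᵢ = 123.0 ft³/s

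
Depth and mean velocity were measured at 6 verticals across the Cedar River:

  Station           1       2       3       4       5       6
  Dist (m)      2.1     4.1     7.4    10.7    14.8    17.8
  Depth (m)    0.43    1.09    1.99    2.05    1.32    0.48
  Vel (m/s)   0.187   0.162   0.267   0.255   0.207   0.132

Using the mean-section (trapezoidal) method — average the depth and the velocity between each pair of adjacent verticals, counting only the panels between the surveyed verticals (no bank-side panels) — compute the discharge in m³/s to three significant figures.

Panel 1-2: Δb = 2 m, d̄ = (0.43+1.09)/2 = 0.76, v̄ = (0.187+0.162)/2 = 0.1745 → q = 2×0.76×0.1745 = 0.2652 m³/s
Panel 2-3: Δb = 3.3 m, d̄ = (1.09+1.99)/2 = 1.54, v̄ = (0.162+0.267)/2 = 0.2145 → q = 3.3×1.54×0.2145 = 1.090 m³/s
Panel 3-4: Δb = 3.3 m, d̄ = (1.99+2.05)/2 = 2.02, v̄ = (0.267+0.255)/2 = 0.261 → q = 3.3×2.02×0.261 = 1.740 m³/s
Panel 4-5: Δb = 4.1 m, d̄ = (2.05+1.32)/2 = 1.685, v̄ = (0.255+0.207)/2 = 0.231 → q = 4.1×1.685×0.231 = 1.596 m³/s
Panel 5-6: Δb = 3 m, d̄ = (1.32+0.48)/2 = 0.9, v̄ = (0.207+0.132)/2 = 0.1695 → q = 3×0.9×0.1695 = 0.4577 m³/s
Q = Σ q = 5.149 m³/s

5.15 m³/s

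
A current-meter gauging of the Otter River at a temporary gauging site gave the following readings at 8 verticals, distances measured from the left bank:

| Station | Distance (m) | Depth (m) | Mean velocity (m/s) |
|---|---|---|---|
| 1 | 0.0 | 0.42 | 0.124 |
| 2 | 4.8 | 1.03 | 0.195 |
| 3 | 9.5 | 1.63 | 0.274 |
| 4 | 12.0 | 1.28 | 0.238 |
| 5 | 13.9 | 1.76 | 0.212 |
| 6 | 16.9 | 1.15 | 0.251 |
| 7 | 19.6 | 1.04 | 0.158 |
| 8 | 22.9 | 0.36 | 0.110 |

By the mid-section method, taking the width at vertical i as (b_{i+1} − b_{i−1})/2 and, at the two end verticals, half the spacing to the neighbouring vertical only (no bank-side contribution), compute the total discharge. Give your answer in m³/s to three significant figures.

w_1 = (4.8 − 0.0)/2 = 2.4 m; q_1 = 0.124 × 0.42 × 2.4 = 0.1250 m³/s
w_2 = (9.5 − 0.0)/2 = 4.75 m; q_2 = 0.195 × 1.03 × 4.75 = 0.9540 m³/s
w_3 = (12.0 − 4.8)/2 = 3.6 m; q_3 = 0.274 × 1.63 × 3.6 = 1.608 m³/s
w_4 = (13.9 − 9.5)/2 = 2.2 m; q_4 = 0.238 × 1.28 × 2.2 = 0.6702 m³/s
w_5 = (16.9 − 12.0)/2 = 2.45 m; q_5 = 0.212 × 1.76 × 2.45 = 0.9141 m³/s
w_6 = (19.6 − 13.9)/2 = 2.85 m; q_6 = 0.251 × 1.15 × 2.85 = 0.8227 m³/s
w_7 = (22.9 − 16.9)/2 = 3 m; q_7 = 0.158 × 1.04 × 3 = 0.4930 m³/s
w_8 = (22.9 − 19.6)/2 = 1.65 m; q_8 = 0.110 × 0.36 × 1.65 = 0.06534 m³/s
Q = Σ qᵢ = 5.652 m³/s

5.65 m³/s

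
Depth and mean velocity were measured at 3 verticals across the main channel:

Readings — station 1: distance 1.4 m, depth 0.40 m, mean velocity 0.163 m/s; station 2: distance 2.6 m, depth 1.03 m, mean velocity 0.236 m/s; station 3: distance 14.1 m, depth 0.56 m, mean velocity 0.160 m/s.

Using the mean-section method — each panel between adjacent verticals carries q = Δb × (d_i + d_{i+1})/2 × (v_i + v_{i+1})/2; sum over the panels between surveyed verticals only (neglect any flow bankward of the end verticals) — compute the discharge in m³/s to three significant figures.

Panel 1-2: Δb = 1.2 m, d̄ = (0.40+1.03)/2 = 0.715, v̄ = (0.163+0.236)/2 = 0.1995 → q = 1.2×0.715×0.1995 = 0.1712 m³/s
Panel 2-3: Δb = 11.5 m, d̄ = (1.03+0.56)/2 = 0.795, v̄ = (0.236+0.160)/2 = 0.198 → q = 11.5×0.795×0.198 = 1.810 m³/s
Q = Σ q = 1.981 m³/s

1.98 m³/s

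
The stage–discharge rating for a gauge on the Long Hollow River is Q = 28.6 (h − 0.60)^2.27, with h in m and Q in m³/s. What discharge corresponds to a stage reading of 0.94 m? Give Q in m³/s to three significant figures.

Q = 28.6 × (0.94 − 0.60)^2.27 = 28.6 × 0.34^2.27 = 2.471 m³/s

2.47 m³/s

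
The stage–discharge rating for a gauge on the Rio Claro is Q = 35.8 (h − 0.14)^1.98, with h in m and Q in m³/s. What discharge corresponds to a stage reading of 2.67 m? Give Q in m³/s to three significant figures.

225 m³/s

Q = 35.8 × (2.67 − 0.14)^1.98 = 35.8 × 2.53^1.98 = 224.9 m³/s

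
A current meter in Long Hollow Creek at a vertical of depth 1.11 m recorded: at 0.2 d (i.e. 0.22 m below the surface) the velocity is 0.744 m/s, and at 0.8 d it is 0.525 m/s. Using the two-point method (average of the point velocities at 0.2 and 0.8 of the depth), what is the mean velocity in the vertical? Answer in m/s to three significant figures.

v̄ = (0.744 + 0.525) / 2 = 0.6345 m/s

0.635 m/s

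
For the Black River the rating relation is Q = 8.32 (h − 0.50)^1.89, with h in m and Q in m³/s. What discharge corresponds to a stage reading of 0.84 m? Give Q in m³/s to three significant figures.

1.08 m³/s

Q = 8.32 × (0.84 − 0.50)^1.89 = 8.32 × 0.34^1.89 = 1.083 m³/s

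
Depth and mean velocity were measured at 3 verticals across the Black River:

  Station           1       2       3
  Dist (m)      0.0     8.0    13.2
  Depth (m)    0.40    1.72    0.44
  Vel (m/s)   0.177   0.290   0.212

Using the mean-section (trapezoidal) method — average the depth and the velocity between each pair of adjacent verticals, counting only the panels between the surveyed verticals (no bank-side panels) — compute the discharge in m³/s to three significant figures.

3.39 m³/s

Panel 1-2: Δb = 8 m, d̄ = (0.40+1.72)/2 = 1.06, v̄ = (0.177+0.290)/2 = 0.2335 → q = 8×1.06×0.2335 = 1.980 m³/s
Panel 2-3: Δb = 5.2 m, d̄ = (1.72+0.44)/2 = 1.08, v̄ = (0.290+0.212)/2 = 0.251 → q = 5.2×1.08×0.251 = 1.410 m³/s
Q = Σ q = 3.390 m³/s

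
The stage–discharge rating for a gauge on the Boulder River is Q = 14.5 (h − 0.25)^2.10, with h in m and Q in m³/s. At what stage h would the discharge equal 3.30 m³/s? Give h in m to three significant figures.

h − h₀ = (Q/C)^(1/b) = (3.30/14.5)^(1/2.10) = 0.4942 m
h = 0.25 + 0.4942 = 0.7442 m

0.744 m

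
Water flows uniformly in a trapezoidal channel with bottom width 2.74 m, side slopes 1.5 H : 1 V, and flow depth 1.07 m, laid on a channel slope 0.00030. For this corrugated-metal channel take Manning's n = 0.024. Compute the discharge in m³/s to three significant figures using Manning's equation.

2.66 m³/s

A = (b + z·y)·y = (2.74 + 1.5×1.07)×1.07 = 4.649 m²
P = b + 2y√(1+z²) = 2.74 + 2×1.07×√(1+1.5²) = 6.598 m
R = A/P = 4.649/6.598 = 0.7046 m
Q = (1/n)·A·R^(2/3)·S^(1/2) = (1/0.024) × 4.649 × 0.7046^(2/3) × 0.00030^(1/2) = 2.657 m³/s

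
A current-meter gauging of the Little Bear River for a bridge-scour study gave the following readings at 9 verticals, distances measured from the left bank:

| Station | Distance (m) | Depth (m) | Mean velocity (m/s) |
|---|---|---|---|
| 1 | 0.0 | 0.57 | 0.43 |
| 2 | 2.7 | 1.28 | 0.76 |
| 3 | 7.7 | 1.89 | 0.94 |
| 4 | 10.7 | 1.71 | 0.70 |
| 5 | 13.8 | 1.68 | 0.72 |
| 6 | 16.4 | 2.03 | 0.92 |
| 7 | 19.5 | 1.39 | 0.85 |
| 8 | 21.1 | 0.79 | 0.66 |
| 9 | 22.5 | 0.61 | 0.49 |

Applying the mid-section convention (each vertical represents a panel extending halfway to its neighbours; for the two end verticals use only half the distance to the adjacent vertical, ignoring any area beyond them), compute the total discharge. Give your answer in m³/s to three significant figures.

27.4 m³/s

w_1 = (2.7 − 0.0)/2 = 1.35 m; q_1 = 0.43 × 0.57 × 1.35 = 0.3309 m³/s
w_2 = (7.7 − 0.0)/2 = 3.85 m; q_2 = 0.76 × 1.28 × 3.85 = 3.745 m³/s
w_3 = (10.7 − 2.7)/2 = 4 m; q_3 = 0.94 × 1.89 × 4 = 7.106 m³/s
w_4 = (13.8 − 7.7)/2 = 3.05 m; q_4 = 0.70 × 1.71 × 3.05 = 3.651 m³/s
w_5 = (16.4 − 10.7)/2 = 2.85 m; q_5 = 0.72 × 1.68 × 2.85 = 3.447 m³/s
w_6 = (19.5 − 13.8)/2 = 2.85 m; q_6 = 0.92 × 2.03 × 2.85 = 5.323 m³/s
w_7 = (21.1 − 16.4)/2 = 2.35 m; q_7 = 0.85 × 1.39 × 2.35 = 2.777 m³/s
w_8 = (22.5 − 19.5)/2 = 1.5 m; q_8 = 0.66 × 0.79 × 1.5 = 0.7821 m³/s
w_9 = (22.5 − 21.1)/2 = 0.7 m; q_9 = 0.49 × 0.61 × 0.7 = 0.2092 m³/s
Q = Σ qᵢ = 27.37 m³/s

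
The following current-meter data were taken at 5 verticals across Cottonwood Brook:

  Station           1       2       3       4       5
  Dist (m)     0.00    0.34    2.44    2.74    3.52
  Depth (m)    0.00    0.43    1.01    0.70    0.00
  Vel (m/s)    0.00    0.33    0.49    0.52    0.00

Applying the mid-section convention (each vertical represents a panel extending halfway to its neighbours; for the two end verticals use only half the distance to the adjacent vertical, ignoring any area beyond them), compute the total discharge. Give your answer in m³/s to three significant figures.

w_2 = (2.44 − 0.00)/2 = 1.22 m; q_2 = 0.33 × 0.43 × 1.22 = 0.1731 m³/s
w_3 = (2.74 − 0.34)/2 = 1.2 m; q_3 = 0.49 × 1.01 × 1.2 = 0.5939 m³/s
w_4 = (3.52 − 2.44)/2 = 0.54 m; q_4 = 0.52 × 0.70 × 0.54 = 0.1966 m³/s
Stations 1, 5 contribute zero (depth or velocity is 0).
Q = Σ qᵢ = 0.9636 m³/s

0.964 m³/s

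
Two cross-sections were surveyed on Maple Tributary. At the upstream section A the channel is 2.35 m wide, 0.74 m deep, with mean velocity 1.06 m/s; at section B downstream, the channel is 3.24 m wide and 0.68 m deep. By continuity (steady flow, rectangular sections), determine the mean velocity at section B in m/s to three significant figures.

0.837 m/s

Q = A₁V₁ = (2.35×0.74) × 1.06 = 1.843 m³/s
A₂ = 3.24 × 0.68 = 2.203 m²
V₂ = Q/A₂ = 1.843/2.203 = 0.8367 m/s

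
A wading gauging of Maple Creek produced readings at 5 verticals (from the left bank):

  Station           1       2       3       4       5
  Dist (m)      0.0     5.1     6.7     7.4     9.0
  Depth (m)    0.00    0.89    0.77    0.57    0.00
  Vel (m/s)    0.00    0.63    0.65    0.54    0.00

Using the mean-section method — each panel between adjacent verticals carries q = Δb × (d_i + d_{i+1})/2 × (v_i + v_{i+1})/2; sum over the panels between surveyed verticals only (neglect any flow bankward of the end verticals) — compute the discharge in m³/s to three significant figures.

Panel 1-2: Δb = 5.1 m, d̄ = (0.00+0.89)/2 = 0.445, v̄ = (0.00+0.63)/2 = 0.315 → q = 5.1×0.445×0.315 = 0.7149 m³/s
Panel 2-3: Δb = 1.6 m, d̄ = (0.89+0.77)/2 = 0.83, v̄ = (0.63+0.65)/2 = 0.64 → q = 1.6×0.83×0.64 = 0.8499 m³/s
Panel 3-4: Δb = 0.7 m, d̄ = (0.77+0.57)/2 = 0.67, v̄ = (0.65+0.54)/2 = 0.595 → q = 0.7×0.67×0.595 = 0.2791 m³/s
Panel 4-5: Δb = 1.6 m, d̄ = (0.57+0.00)/2 = 0.285, v̄ = (0.54+0.00)/2 = 0.27 → q = 1.6×0.285×0.27 = 0.1231 m³/s
Q = Σ q = 1.967 m³/s

1.97 m³/s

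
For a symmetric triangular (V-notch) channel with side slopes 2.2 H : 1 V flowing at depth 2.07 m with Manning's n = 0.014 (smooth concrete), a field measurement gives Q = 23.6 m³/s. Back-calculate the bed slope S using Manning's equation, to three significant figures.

0.00133

A = z·y² = 2.2×2.07² = 9.427 m²
P = 2y√(1+z²) = 2×2.07×√(1+2.2²) = 10.00 m
R = A/P = 9.427/10.00 = 0.9422 m
S = (Q·n / (1·A·R^(2/3)))² = (23.6×0.014 / (1×9.427×0.9611))² = 0.001330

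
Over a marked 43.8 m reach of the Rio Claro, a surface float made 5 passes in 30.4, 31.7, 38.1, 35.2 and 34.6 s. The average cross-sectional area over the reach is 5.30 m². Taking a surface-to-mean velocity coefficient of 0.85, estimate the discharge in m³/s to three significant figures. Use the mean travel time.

5.80 m³/s

t̄ = (30.4 + 31.7 + 38.1 + 35.2 + 34.6) / 5 = 34 s
v_surface = L / t̄ = 43.8 / 34 = 1.288 m/s
v_mean = 0.85 × 1.288 = 1.095 m/s
Q = A × v_mean = 5.30 × 1.095 = 5.804 m³/s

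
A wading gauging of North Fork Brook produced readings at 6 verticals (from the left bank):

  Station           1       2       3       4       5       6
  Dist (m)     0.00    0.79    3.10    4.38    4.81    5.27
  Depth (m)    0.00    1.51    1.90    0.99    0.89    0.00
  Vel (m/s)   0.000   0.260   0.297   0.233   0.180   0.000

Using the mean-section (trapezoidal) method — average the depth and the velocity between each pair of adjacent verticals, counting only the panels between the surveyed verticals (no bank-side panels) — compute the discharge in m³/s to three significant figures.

1.77 m³/s

Panel 1-2: Δb = 0.79 m, d̄ = (0.00+1.51)/2 = 0.755, v̄ = (0.000+0.260)/2 = 0.13 → q = 0.79×0.755×0.13 = 0.07754 m³/s
Panel 2-3: Δb = 2.31 m, d̄ = (1.51+1.90)/2 = 1.705, v̄ = (0.260+0.297)/2 = 0.2785 → q = 2.31×1.705×0.2785 = 1.097 m³/s
Panel 3-4: Δb = 1.28 m, d̄ = (1.90+0.99)/2 = 1.445, v̄ = (0.297+0.233)/2 = 0.265 → q = 1.28×1.445×0.265 = 0.4901 m³/s
Panel 4-5: Δb = 0.43 m, d̄ = (0.99+0.89)/2 = 0.94, v̄ = (0.233+0.180)/2 = 0.2065 → q = 0.43×0.94×0.2065 = 0.08347 m³/s
Panel 5-6: Δb = 0.46 m, d̄ = (0.89+0.00)/2 = 0.445, v̄ = (0.180+0.000)/2 = 0.09 → q = 0.46×0.445×0.09 = 0.01842 m³/s
Q = Σ q = 1.766 m³/s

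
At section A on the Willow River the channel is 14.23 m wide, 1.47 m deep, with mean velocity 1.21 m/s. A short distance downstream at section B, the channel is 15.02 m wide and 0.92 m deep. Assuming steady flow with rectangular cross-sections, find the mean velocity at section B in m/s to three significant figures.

1.83 m/s

Q = A₁V₁ = (14.23×1.47) × 1.21 = 25.31 m³/s
A₂ = 15.02 × 0.92 = 13.82 m²
V₂ = Q/A₂ = 25.31/13.82 = 1.832 m/s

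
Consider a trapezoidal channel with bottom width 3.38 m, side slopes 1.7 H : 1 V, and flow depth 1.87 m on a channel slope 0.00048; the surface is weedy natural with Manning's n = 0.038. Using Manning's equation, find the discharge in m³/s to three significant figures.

A = (b + z·y)·y = (3.38 + 1.7×1.87)×1.87 = 12.27 m²
P = b + 2y√(1+z²) = 3.38 + 2×1.87×√(1+1.7²) = 10.76 m
R = A/P = 12.27/10.76 = 1.140 m
Q = (1/n)·A·R^(2/3)·S^(1/2) = (1/0.038) × 12.27 × 1.140^(2/3) × 0.00048^(1/2) = 7.718 m³/s

7.72 m³/s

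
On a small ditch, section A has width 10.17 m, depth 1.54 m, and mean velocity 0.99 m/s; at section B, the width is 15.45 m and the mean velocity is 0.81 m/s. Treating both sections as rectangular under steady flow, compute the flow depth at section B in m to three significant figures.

Q = A₁V₁ = (10.17×1.54) × 0.99 = 15.51 m³/s
d₂ = Q/(b₂ V₂) = 15.51/(15.45×0.81) = 1.239 m

1.24 m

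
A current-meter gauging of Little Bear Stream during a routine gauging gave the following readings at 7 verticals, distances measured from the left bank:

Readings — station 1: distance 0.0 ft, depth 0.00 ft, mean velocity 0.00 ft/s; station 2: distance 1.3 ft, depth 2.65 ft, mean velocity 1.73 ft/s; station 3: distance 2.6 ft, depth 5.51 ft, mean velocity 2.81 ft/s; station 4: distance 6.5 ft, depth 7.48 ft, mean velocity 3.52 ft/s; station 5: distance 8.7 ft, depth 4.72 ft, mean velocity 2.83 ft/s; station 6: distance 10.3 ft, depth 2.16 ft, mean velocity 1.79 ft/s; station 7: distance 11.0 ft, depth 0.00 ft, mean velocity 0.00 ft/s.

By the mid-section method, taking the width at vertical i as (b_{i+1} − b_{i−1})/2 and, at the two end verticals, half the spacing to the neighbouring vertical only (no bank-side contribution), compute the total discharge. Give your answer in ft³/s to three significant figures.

156 ft³/s

w_2 = (2.6 − 0.0)/2 = 1.3 ft; q_2 = 1.73 × 2.65 × 1.3 = 5.960 ft³/s
w_3 = (6.5 − 1.3)/2 = 2.6 ft; q_3 = 2.81 × 5.51 × 2.6 = 40.26 ft³/s
w_4 = (8.7 − 2.6)/2 = 3.05 ft; q_4 = 3.52 × 7.48 × 3.05 = 80.31 ft³/s
w_5 = (10.3 − 6.5)/2 = 1.9 ft; q_5 = 2.83 × 4.72 × 1.9 = 25.38 ft³/s
w_6 = (11.0 − 8.7)/2 = 1.15 ft; q_6 = 1.79 × 2.16 × 1.15 = 4.446 ft³/s
Stations 1, 7 contribute zero (depth or velocity is 0).
Q = Σ qᵢ = 156.3 ft³/s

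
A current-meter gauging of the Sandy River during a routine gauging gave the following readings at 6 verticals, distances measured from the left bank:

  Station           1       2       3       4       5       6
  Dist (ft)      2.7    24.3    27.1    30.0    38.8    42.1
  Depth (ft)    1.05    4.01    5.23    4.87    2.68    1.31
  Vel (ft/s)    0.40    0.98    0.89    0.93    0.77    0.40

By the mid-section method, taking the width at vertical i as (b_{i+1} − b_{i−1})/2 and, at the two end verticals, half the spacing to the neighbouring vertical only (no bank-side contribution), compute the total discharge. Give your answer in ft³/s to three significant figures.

106 ft³/s

w_1 = (24.3 − 2.7)/2 = 10.8 ft; q_1 = 0.40 × 1.05 × 10.8 = 4.536 ft³/s
w_2 = (27.1 − 2.7)/2 = 12.2 ft; q_2 = 0.98 × 4.01 × 12.2 = 47.94 ft³/s
w_3 = (30.0 − 24.3)/2 = 2.85 ft; q_3 = 0.89 × 5.23 × 2.85 = 13.27 ft³/s
w_4 = (38.8 − 27.1)/2 = 5.85 ft; q_4 = 0.93 × 4.87 × 5.85 = 26.50 ft³/s
w_5 = (42.1 − 30.0)/2 = 6.05 ft; q_5 = 0.77 × 2.68 × 6.05 = 12.48 ft³/s
w_6 = (42.1 − 38.8)/2 = 1.65 ft; q_6 = 0.40 × 1.31 × 1.65 = 0.8646 ft³/s
Q = Σ qᵢ = 105.6 ft³/s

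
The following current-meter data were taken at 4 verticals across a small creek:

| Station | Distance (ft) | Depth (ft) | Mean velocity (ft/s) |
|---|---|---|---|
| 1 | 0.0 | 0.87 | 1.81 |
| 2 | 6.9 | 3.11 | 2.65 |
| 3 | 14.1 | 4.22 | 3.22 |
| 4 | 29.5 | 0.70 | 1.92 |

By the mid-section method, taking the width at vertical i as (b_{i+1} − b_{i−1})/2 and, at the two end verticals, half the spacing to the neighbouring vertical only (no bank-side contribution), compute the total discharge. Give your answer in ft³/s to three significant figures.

227 ft³/s

w_1 = (6.9 − 0.0)/2 = 3.45 ft; q_1 = 1.81 × 0.87 × 3.45 = 5.433 ft³/s
w_2 = (14.1 − 0.0)/2 = 7.05 ft; q_2 = 2.65 × 3.11 × 7.05 = 58.10 ft³/s
w_3 = (29.5 − 6.9)/2 = 11.3 ft; q_3 = 3.22 × 4.22 × 11.3 = 153.5 ft³/s
w_4 = (29.5 − 14.1)/2 = 7.7 ft; q_4 = 1.92 × 0.70 × 7.7 = 10.35 ft³/s
Q = Σ qᵢ = 227.4 ft³/s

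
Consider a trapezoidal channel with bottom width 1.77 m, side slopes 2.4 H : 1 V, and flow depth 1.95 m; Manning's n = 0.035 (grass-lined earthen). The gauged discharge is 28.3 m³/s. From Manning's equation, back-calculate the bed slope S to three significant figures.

A = (b + z·y)·y = (1.77 + 2.4×1.95)×1.95 = 12.58 m²
P = b + 2y√(1+z²) = 1.77 + 2×1.95×√(1+2.4²) = 11.91 m
R = A/P = 12.58/11.91 = 1.056 m
S = (Q·n / (1·A·R^(2/3)))² = (28.3×0.035 / (1×12.58×1.037))² = 0.005767

0.00577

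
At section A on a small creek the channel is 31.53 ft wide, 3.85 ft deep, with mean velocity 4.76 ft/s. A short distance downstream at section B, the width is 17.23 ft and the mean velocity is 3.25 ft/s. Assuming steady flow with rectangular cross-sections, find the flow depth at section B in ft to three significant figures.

10.3 ft

Q = A₁V₁ = (31.53×3.85) × 4.76 = 577.8 ft³/s
d₂ = Q/(b₂ V₂) = 577.8/(17.23×3.25) = 10.32 ft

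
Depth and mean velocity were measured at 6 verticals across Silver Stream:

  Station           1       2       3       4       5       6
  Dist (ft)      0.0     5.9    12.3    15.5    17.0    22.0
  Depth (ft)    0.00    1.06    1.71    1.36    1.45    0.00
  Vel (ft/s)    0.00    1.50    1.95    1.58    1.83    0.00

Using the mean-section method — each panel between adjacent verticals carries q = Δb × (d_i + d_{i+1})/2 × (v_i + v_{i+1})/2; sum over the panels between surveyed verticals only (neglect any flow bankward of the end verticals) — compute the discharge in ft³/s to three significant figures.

Panel 1-2: Δb = 5.9 ft, d̄ = (0.00+1.06)/2 = 0.53, v̄ = (0.00+1.50)/2 = 0.75 → q = 5.9×0.53×0.75 = 2.345 ft³/s
Panel 2-3: Δb = 6.4 ft, d̄ = (1.06+1.71)/2 = 1.385, v̄ = (1.50+1.95)/2 = 1.725 → q = 6.4×1.385×1.725 = 15.29 ft³/s
Panel 3-4: Δb = 3.2 ft, d̄ = (1.71+1.36)/2 = 1.535, v̄ = (1.95+1.58)/2 = 1.765 → q = 3.2×1.535×1.765 = 8.670 ft³/s
Panel 4-5: Δb = 1.5 ft, d̄ = (1.36+1.45)/2 = 1.405, v̄ = (1.58+1.83)/2 = 1.705 → q = 1.5×1.405×1.705 = 3.593 ft³/s
Panel 5-6: Δb = 5 ft, d̄ = (1.45+0.00)/2 = 0.725, v̄ = (1.83+0.00)/2 = 0.915 → q = 5×0.725×0.915 = 3.317 ft³/s
Q = Σ q = 33.22 ft³/s

33.2 ft³/s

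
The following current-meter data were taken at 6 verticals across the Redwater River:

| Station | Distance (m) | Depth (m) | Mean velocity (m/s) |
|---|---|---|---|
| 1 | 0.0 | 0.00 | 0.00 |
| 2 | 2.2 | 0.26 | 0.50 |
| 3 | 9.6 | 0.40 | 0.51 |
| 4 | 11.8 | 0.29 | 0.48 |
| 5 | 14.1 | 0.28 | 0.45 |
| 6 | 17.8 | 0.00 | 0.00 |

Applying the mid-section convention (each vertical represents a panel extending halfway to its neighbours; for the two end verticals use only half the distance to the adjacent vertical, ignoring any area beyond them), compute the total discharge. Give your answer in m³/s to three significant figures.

2.29 m³/s

w_2 = (9.6 − 0.0)/2 = 4.8 m; q_2 = 0.50 × 0.26 × 4.8 = 0.6240 m³/s
w_3 = (11.8 − 2.2)/2 = 4.8 m; q_3 = 0.51 × 0.40 × 4.8 = 0.9792 m³/s
w_4 = (14.1 − 9.6)/2 = 2.25 m; q_4 = 0.48 × 0.29 × 2.25 = 0.3132 m³/s
w_5 = (17.8 − 11.8)/2 = 3 m; q_5 = 0.45 × 0.28 × 3 = 0.3780 m³/s
Stations 1, 6 contribute zero (depth or velocity is 0).
Q = Σ qᵢ = 2.294 m³/s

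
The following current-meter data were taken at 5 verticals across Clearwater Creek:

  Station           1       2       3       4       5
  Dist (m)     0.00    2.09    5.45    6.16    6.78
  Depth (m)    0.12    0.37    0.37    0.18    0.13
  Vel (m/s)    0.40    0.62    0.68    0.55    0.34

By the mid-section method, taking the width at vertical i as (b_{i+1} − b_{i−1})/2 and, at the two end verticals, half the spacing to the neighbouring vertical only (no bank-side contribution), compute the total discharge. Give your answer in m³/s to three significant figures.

w_1 = (2.09 − 0.00)/2 = 1.045 m; q_1 = 0.40 × 0.12 × 1.045 = 0.05016 m³/s
w_2 = (5.45 − 0.00)/2 = 2.725 m; q_2 = 0.62 × 0.37 × 2.725 = 0.6251 m³/s
w_3 = (6.16 − 2.09)/2 = 2.035 m; q_3 = 0.68 × 0.37 × 2.035 = 0.5120 m³/s
w_4 = (6.78 − 5.45)/2 = 0.665 m; q_4 = 0.55 × 0.18 × 0.665 = 0.06584 m³/s
w_5 = (6.78 − 6.16)/2 = 0.31 m; q_5 = 0.34 × 0.13 × 0.31 = 0.01370 m³/s
Q = Σ qᵢ = 1.267 m³/s

1.27 m³/s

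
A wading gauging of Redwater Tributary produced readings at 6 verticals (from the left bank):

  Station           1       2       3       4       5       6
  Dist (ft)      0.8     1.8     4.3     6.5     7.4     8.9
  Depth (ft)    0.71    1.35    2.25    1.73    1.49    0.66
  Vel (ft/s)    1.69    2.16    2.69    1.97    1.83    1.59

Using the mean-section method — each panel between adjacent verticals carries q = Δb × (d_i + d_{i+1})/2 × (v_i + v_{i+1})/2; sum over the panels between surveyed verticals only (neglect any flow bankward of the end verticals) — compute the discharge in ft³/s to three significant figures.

Panel 1-2: Δb = 1 ft, d̄ = (0.71+1.35)/2 = 1.03, v̄ = (1.69+2.16)/2 = 1.925 → q = 1×1.03×1.925 = 1.983 ft³/s
Panel 2-3: Δb = 2.5 ft, d̄ = (1.35+2.25)/2 = 1.8, v̄ = (2.16+2.69)/2 = 2.425 → q = 2.5×1.8×2.425 = 10.91 ft³/s
Panel 3-4: Δb = 2.2 ft, d̄ = (2.25+1.73)/2 = 1.99, v̄ = (2.69+1.97)/2 = 2.33 → q = 2.2×1.99×2.33 = 10.20 ft³/s
Panel 4-5: Δb = 0.9 ft, d̄ = (1.73+1.49)/2 = 1.61, v̄ = (1.97+1.83)/2 = 1.9 → q = 0.9×1.61×1.9 = 2.753 ft³/s
Panel 5-6: Δb = 1.5 ft, d̄ = (1.49+0.66)/2 = 1.075, v̄ = (1.83+1.59)/2 = 1.71 → q = 1.5×1.075×1.71 = 2.757 ft³/s
Q = Σ q = 28.61 ft³/s

28.6 ft³/s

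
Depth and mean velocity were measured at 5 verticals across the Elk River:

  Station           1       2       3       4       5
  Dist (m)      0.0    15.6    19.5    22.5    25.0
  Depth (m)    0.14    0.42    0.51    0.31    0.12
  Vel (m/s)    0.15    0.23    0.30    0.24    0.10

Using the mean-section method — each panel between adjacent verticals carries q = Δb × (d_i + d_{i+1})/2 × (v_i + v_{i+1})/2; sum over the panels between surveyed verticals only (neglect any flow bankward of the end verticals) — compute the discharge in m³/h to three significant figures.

6240 m³/h

Panel 1-2: Δb = 15.6 m, d̄ = (0.14+0.42)/2 = 0.28, v̄ = (0.15+0.23)/2 = 0.19 → q = 15.6×0.28×0.19 = 0.8299 m³/s
Panel 2-3: Δb = 3.9 m, d̄ = (0.42+0.51)/2 = 0.465, v̄ = (0.23+0.30)/2 = 0.265 → q = 3.9×0.465×0.265 = 0.4806 m³/s
Panel 3-4: Δb = 3 m, d̄ = (0.51+0.31)/2 = 0.41, v̄ = (0.30+0.24)/2 = 0.27 → q = 3×0.41×0.27 = 0.3321 m³/s
Panel 4-5: Δb = 2.5 m, d̄ = (0.31+0.12)/2 = 0.215, v̄ = (0.24+0.10)/2 = 0.17 → q = 2.5×0.215×0.17 = 0.09138 m³/s
Q = Σ q = 1.734 m³/s
= 1.734 × 3600 = 6242 m³/h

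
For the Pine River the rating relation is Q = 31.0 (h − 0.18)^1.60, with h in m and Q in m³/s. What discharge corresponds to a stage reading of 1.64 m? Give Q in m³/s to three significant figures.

56.8 m³/s

Q = 31.0 × (1.64 − 0.18)^1.60 = 31.0 × 1.46^1.60 = 56.80 m³/s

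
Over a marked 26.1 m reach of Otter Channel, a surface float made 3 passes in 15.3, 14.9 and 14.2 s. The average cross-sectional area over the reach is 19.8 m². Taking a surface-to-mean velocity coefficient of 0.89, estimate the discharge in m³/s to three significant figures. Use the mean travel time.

t̄ = (15.3 + 14.9 + 14.2) / 3 = 14.8 s
v_surface = L / t̄ = 26.1 / 14.8 = 1.764 m/s
v_mean = 0.89 × 1.764 = 1.570 m/s
Q = A × v_mean = 19.8 × 1.570 = 31.08 m³/s

31.1 m³/s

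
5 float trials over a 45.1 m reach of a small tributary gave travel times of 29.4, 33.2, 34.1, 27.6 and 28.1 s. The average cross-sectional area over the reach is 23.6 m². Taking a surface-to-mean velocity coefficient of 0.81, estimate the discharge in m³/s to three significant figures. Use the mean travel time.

t̄ = (29.4 + 33.2 + 34.1 + 27.6 + 28.1) / 5 = 30.48 s
v_surface = L / t̄ = 45.1 / 30.48 = 1.480 m/s
v_mean = 0.81 × 1.480 = 1.199 m/s
Q = A × v_mean = 23.6 × 1.199 = 28.29 m³/s

28.3 m³/s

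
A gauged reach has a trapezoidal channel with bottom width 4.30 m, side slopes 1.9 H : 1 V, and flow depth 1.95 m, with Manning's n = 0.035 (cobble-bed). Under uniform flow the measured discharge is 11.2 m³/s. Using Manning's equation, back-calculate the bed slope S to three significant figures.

0.000478

A = (b + z·y)·y = (4.30 + 1.9×1.95)×1.95 = 15.61 m²
P = b + 2y√(1+z²) = 4.30 + 2×1.95×√(1+1.9²) = 12.67 m
R = A/P = 15.61/12.67 = 1.232 m
S = (Q·n / (1·A·R^(2/3)))² = (11.2×0.035 / (1×15.61×1.149))² = 0.0004777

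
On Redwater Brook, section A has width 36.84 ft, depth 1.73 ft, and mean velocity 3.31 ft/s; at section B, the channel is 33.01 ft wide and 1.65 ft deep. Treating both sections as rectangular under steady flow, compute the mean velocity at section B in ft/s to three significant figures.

Q = A₁V₁ = (36.84×1.73) × 3.31 = 211.0 ft³/s
A₂ = 33.01 × 1.65 = 54.47 ft²
V₂ = Q/A₂ = 211.0/54.47 = 3.873 ft/s

3.87 ft/s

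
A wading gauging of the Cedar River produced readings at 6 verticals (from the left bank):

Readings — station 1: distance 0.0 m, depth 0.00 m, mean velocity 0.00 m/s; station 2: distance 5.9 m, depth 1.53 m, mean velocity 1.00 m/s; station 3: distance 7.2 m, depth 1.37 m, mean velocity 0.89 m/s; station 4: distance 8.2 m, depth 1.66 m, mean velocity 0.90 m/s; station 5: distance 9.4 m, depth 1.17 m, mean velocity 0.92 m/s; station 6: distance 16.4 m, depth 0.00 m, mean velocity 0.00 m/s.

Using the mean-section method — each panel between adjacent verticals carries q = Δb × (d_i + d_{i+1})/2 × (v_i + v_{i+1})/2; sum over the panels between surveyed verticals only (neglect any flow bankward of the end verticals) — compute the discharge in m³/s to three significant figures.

8.82 m³/s

Panel 1-2: Δb = 5.9 m, d̄ = (0.00+1.53)/2 = 0.765, v̄ = (0.00+1.00)/2 = 0.5 → q = 5.9×0.765×0.5 = 2.257 m³/s
Panel 2-3: Δb = 1.3 m, d̄ = (1.53+1.37)/2 = 1.45, v̄ = (1.00+0.89)/2 = 0.945 → q = 1.3×1.45×0.945 = 1.781 m³/s
Panel 3-4: Δb = 1 m, d̄ = (1.37+1.66)/2 = 1.515, v̄ = (0.89+0.90)/2 = 0.895 → q = 1×1.515×0.895 = 1.356 m³/s
Panel 4-5: Δb = 1.2 m, d̄ = (1.66+1.17)/2 = 1.415, v̄ = (0.90+0.92)/2 = 0.91 → q = 1.2×1.415×0.91 = 1.545 m³/s
Panel 5-6: Δb = 7 m, d̄ = (1.17+0.00)/2 = 0.585, v̄ = (0.92+0.00)/2 = 0.46 → q = 7×0.585×0.46 = 1.884 m³/s
Q = Σ q = 8.823 m³/s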